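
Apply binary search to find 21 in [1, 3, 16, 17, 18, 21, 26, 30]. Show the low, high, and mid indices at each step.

Binary search for 21 in [1, 3, 16, 17, 18, 21, 26, 30]:

lo=0, hi=7, mid=3, arr[mid]=17 -> 17 < 21, search right half
lo=4, hi=7, mid=5, arr[mid]=21 -> Found target at index 5!

Binary search finds 21 at index 5 after 2 comparisons. The search repeatedly halves the search space by comparing with the middle element.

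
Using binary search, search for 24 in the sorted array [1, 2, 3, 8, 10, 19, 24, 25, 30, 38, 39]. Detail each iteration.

Binary search for 24 in [1, 2, 3, 8, 10, 19, 24, 25, 30, 38, 39]:

lo=0, hi=10, mid=5, arr[mid]=19 -> 19 < 24, search right half
lo=6, hi=10, mid=8, arr[mid]=30 -> 30 > 24, search left half
lo=6, hi=7, mid=6, arr[mid]=24 -> Found target at index 6!

Binary search finds 24 at index 6 after 3 comparisons. The search repeatedly halves the search space by comparing with the middle element.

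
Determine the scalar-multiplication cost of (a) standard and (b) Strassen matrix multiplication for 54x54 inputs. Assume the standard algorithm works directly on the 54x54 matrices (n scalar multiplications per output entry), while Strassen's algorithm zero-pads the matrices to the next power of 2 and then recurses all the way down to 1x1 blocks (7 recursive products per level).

Matrix multiplication for 54x54 matrices:

Strassen's algorithm requires power-of-2 dimensions. Pad 54x54 to 64x64 (next power of 2).

Standard algorithm: 54^3 = 157464 multiplications
Strassen's algorithm: 7^(log2(64)) = 7^6 = 117649 multiplications
Savings: 157464 - 117649 = 39815 multiplications

Standard: 157464 multiplications (54^3). Strassen: 117649 multiplications (7^6, after padding to 64x64). Strassen reduces 8 recursive multiplications to 7 at each level.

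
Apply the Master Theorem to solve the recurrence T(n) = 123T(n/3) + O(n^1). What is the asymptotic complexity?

Master Theorem for T(n) = 123T(n/3) + O(n^1):

a = 123, b = 3, c = 1
log_b(a) = log_3(123) = 4.3802

Case 1: c = 1 < log_3(123) = 4.3802
T(n) = O(n^(log_3 123))

For T(n) = 123T(n/3) + O(n^1): log_3(123) = 4.3802. This is Case 1 of the Master Theorem (c < log_b(a), work dominated by leaves), giving O(n^(log_3 123)).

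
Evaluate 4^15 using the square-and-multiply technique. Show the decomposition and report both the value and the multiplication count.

Computing 4^15 by squaring (build up from 4^1; each line after the first costs one multiplication):

4^1 = 4
4^2 = (4^1)^2 = 4^2 = 16
4^3 = 4 * 4^2 = 4 * 16 = 64
4^6 = (4^3)^2 = 64^2 = 4096
4^7 = 4 * 4^6 = 4 * 4096 = 16384
4^14 = (4^7)^2 = 16384^2 = 268435456
4^15 = 4 * 4^14 = 4 * 268435456 = 1073741824

Result: 1073741824
Multiplications needed: 6 (6 lines after 4^1)

4^15 = 1073741824. Using exponentiation by squaring, this requires 6 multiplications. The key idea: if the exponent is even, square the half-power; if odd, multiply by the base once.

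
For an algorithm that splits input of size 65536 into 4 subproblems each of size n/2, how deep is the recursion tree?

For divide and conquer with division factor 2:

Problem sizes at each level:
Level 0: 65536
Level 1: 32768
Level 2: 16384
Level 3: 8192
Level 4: 4096
Level 5: 2048
Level 6: 1024
Level 7: 512
Level 8: 256
Level 9: 128
Level 10: 64
Level 11: 32
Level 12: 16
Level 13: 8
Level 14: 4
Level 15: 2
Level 16: 1

The root is level 0 and the size-1 base case is level 16 (the tree spans levels 0 through 16, i.e. 17 levels counting the root), so the depth is the number of divisions: log_2(65536) = 16

The recursion tree depth is log_2(65536) = 16. At each level, the problem size is divided by 2, so it takes 16 divisions to reduce to a base case of size 1. The algorithm makes 4 recursive calls at each level.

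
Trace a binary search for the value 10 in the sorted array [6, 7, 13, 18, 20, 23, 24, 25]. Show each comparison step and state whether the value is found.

Binary search for 10 in [6, 7, 13, 18, 20, 23, 24, 25]:

lo=0, hi=7, mid=3, arr[mid]=18 -> 18 > 10, search left half
lo=0, hi=2, mid=1, arr[mid]=7 -> 7 < 10, search right half
lo=2, hi=2, mid=2, arr[mid]=13 -> 13 > 10, search left half
lo=2 > hi=1, target 10 not found

Binary search determines that 10 is not in the array after 3 comparisons. The search space was exhausted without finding the target.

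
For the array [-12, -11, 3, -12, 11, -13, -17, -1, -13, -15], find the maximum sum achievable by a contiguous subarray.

Using Kadane's algorithm on [-12, -11, 3, -12, 11, -13, -17, -1, -13, -15]:

Scanning through the array:
Position 1 (value -11): max_ending_here = -11, max_so_far = -11
Position 2 (value 3): max_ending_here = 3, max_so_far = 3
Position 3 (value -12): max_ending_here = -9, max_so_far = 3
Position 4 (value 11): max_ending_here = 11, max_so_far = 11
Position 5 (value -13): max_ending_here = -2, max_so_far = 11
Position 6 (value -17): max_ending_here = -17, max_so_far = 11
Position 7 (value -1): max_ending_here = -1, max_so_far = 11
Position 8 (value -13): max_ending_here = -13, max_so_far = 11
Position 9 (value -15): max_ending_here = -15, max_so_far = 11

Maximum subarray: [11]
Maximum sum: 11

The maximum subarray is [11] with sum 11. This subarray runs from index 4 to index 4.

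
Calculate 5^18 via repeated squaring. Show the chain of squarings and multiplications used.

Computing 5^18 by squaring (build up from 5^1; each line after the first costs one multiplication):

5^1 = 5
5^2 = (5^1)^2 = 5^2 = 25
5^4 = (5^2)^2 = 25^2 = 625
5^8 = (5^4)^2 = 625^2 = 390625
5^9 = 5 * 5^8 = 5 * 390625 = 1953125
5^18 = (5^9)^2 = 1953125^2 = 3814697265625

Result: 3814697265625
Multiplications needed: 5 (5 lines after 5^1)

5^18 = 3814697265625. Using exponentiation by squaring, this requires 5 multiplications. The key idea: if the exponent is even, square the half-power; if odd, multiply by the base once.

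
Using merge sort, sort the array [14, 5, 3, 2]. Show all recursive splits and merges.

Merge sort trace:

Split: [14, 5, 3, 2] -> [14, 5] and [3, 2]
  Split: [14, 5] -> [14] and [5]
  Merge: [14] + [5] -> [5, 14]
  Split: [3, 2] -> [3] and [2]
  Merge: [3] + [2] -> [2, 3]
Merge: [5, 14] + [2, 3] -> [2, 3, 5, 14]

Final sorted array: [2, 3, 5, 14]

The merge sort proceeds by recursively splitting the array and merging sorted halves.
After all merges, the sorted array is [2, 3, 5, 14].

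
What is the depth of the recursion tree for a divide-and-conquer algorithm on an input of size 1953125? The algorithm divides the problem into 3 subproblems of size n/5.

For divide and conquer with division factor 5:

Problem sizes at each level:
Level 0: 1953125
Level 1: 390625
Level 2: 78125
Level 3: 15625
Level 4: 3125
Level 5: 625
Level 6: 125
Level 7: 25
Level 8: 5
Level 9: 1

The root is level 0 and the size-1 base case is level 9 (the tree spans levels 0 through 9, i.e. 10 levels counting the root), so the depth is the number of divisions: log_5(1953125) = 9

The recursion tree depth is log_5(1953125) = 9. At each level, the problem size is divided by 5, so it takes 9 divisions to reduce to a base case of size 1. The algorithm makes 3 recursive calls at each level.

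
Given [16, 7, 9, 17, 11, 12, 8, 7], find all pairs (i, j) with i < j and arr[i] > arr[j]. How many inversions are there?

Finding inversions in [16, 7, 9, 17, 11, 12, 8, 7]:

(0, 1): arr[0]=16 > arr[1]=7
(0, 2): arr[0]=16 > arr[2]=9
(0, 4): arr[0]=16 > arr[4]=11
(0, 5): arr[0]=16 > arr[5]=12
(0, 6): arr[0]=16 > arr[6]=8
(0, 7): arr[0]=16 > arr[7]=7
(2, 6): arr[2]=9 > arr[6]=8
(2, 7): arr[2]=9 > arr[7]=7
(3, 4): arr[3]=17 > arr[4]=11
(3, 5): arr[3]=17 > arr[5]=12
(3, 6): arr[3]=17 > arr[6]=8
(3, 7): arr[3]=17 > arr[7]=7
(4, 6): arr[4]=11 > arr[6]=8
(4, 7): arr[4]=11 > arr[7]=7
(5, 6): arr[5]=12 > arr[6]=8
(5, 7): arr[5]=12 > arr[7]=7
(6, 7): arr[6]=8 > arr[7]=7

Total inversions: 17

The array has 17 inversion(s): (0,1), (0,2), (0,4), (0,5), (0,6), (0,7), (2,6), (2,7), (3,4), (3,5), (3,6), (3,7), (4,6), (4,7), (5,6), (5,7), (6,7). Each pair (i,j) satisfies i < j and arr[i] > arr[j].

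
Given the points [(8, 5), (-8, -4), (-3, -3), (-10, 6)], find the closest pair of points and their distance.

Computing all pairwise distances among 4 points:

d((8, 5), (-8, -4)) = 18.3576
d((8, 5), (-3, -3)) = 13.6015
d((8, 5), (-10, 6)) = 18.0278
d((-8, -4), (-3, -3)) = 5.099 <-- minimum
d((-8, -4), (-10, 6)) = 10.198
d((-3, -3), (-10, 6)) = 11.4018

Closest pair: (-8, -4) and (-3, -3) with distance 5.099

The closest pair is (-8, -4) and (-3, -3) with Euclidean distance 5.099. For 4 points, brute-force pairwise comparison is shown above. For large n, the divide-and-conquer algorithm (sort by x, recurse on halves, check the dividing strip) achieves O(n log n).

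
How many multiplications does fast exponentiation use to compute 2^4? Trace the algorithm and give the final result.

Computing 2^4 by squaring (build up from 2^1; each line after the first costs one multiplication):

2^1 = 2
2^2 = (2^1)^2 = 2^2 = 4
2^4 = (2^2)^2 = 4^2 = 16

Result: 16
Multiplications needed: 2 (2 lines after 2^1)

2^4 = 16. Using exponentiation by squaring, this requires 2 multiplications. The key idea: if the exponent is even, square the half-power; if odd, multiply by the base once.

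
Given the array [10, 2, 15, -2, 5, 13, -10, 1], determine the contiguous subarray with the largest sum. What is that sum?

Using Kadane's algorithm on [10, 2, 15, -2, 5, 13, -10, 1]:

Scanning through the array:
Position 1 (value 2): max_ending_here = 12, max_so_far = 12
Position 2 (value 15): max_ending_here = 27, max_so_far = 27
Position 3 (value -2): max_ending_here = 25, max_so_far = 27
Position 4 (value 5): max_ending_here = 30, max_so_far = 30
Position 5 (value 13): max_ending_here = 43, max_so_far = 43
Position 6 (value -10): max_ending_here = 33, max_so_far = 43
Position 7 (value 1): max_ending_here = 34, max_so_far = 43

Maximum subarray: [10, 2, 15, -2, 5, 13]
Maximum sum: 43

The maximum subarray is [10, 2, 15, -2, 5, 13] with sum 43. This subarray runs from index 0 to index 5.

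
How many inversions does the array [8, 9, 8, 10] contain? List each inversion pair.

Finding inversions in [8, 9, 8, 10]:

(1, 2): arr[1]=9 > arr[2]=8

Total inversions: 1

The array has 1 inversion(s): (1,2). Each pair (i,j) satisfies i < j and arr[i] > arr[j].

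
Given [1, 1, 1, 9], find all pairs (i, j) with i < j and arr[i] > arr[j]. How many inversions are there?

Finding inversions in [1, 1, 1, 9]:


Total inversions: 0

The array has 0 inversions. It is already sorted.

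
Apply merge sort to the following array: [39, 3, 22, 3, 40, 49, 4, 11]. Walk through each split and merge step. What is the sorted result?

Merge sort trace:

Split: [39, 3, 22, 3, 40, 49, 4, 11] -> [39, 3, 22, 3] and [40, 49, 4, 11]
  Split: [39, 3, 22, 3] -> [39, 3] and [22, 3]
    Split: [39, 3] -> [39] and [3]
    Merge: [39] + [3] -> [3, 39]
    Split: [22, 3] -> [22] and [3]
    Merge: [22] + [3] -> [3, 22]
  Merge: [3, 39] + [3, 22] -> [3, 3, 22, 39]
  Split: [40, 49, 4, 11] -> [40, 49] and [4, 11]
    Split: [40, 49] -> [40] and [49]
    Merge: [40] + [49] -> [40, 49]
    Split: [4, 11] -> [4] and [11]
    Merge: [4] + [11] -> [4, 11]
  Merge: [40, 49] + [4, 11] -> [4, 11, 40, 49]
Merge: [3, 3, 22, 39] + [4, 11, 40, 49] -> [3, 3, 4, 11, 22, 39, 40, 49]

Final sorted array: [3, 3, 4, 11, 22, 39, 40, 49]

The merge sort proceeds by recursively splitting the array and merging sorted halves.
After all merges, the sorted array is [3, 3, 4, 11, 22, 39, 40, 49].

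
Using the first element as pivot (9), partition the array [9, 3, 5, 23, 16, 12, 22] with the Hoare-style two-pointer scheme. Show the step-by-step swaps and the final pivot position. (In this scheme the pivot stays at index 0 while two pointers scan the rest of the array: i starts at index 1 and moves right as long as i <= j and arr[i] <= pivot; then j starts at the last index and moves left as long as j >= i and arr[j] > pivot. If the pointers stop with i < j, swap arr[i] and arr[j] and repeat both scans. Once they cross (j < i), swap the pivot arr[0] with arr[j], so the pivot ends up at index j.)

Hoare-style two-pointer partition with pivot = 9:

Initial array: [9, 3, 5, 23, 16, 12, 22]

Pointers start at i = 1, j = 6.
i ends at 3, j ends at 2: the pointers have crossed (j < i), so scanning stops.

Swap pivot arr[0] with arr[2] to place pivot at position 2: [5, 3, 9, 23, 16, 12, 22]
Pivot position: 2

After partitioning with pivot 9, the array becomes [5, 3, 9, 23, 16, 12, 22]. The pivot is placed at index 2. All elements to the left of the pivot are <= 9, and all elements to the right are > 9.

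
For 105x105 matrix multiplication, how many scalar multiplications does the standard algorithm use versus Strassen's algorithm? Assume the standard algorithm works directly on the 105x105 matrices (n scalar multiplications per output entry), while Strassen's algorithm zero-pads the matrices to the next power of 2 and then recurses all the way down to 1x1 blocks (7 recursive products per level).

Matrix multiplication for 105x105 matrices:

Strassen's algorithm requires power-of-2 dimensions. Pad 105x105 to 128x128 (next power of 2).

Standard algorithm: 105^3 = 1157625 multiplications
Strassen's algorithm: 7^(log2(128)) = 7^7 = 823543 multiplications
Savings: 1157625 - 823543 = 334082 multiplications

Standard: 1157625 multiplications (105^3). Strassen: 823543 multiplications (7^7, after padding to 128x128). Strassen reduces 8 recursive multiplications to 7 at each level.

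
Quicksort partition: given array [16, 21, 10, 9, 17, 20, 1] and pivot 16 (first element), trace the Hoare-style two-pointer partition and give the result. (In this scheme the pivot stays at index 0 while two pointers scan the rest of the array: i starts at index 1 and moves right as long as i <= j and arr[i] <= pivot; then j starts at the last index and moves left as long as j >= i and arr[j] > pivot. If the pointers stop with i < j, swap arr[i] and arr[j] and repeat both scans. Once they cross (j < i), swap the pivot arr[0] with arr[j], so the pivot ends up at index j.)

Hoare-style two-pointer partition with pivot = 16:

Initial array: [16, 21, 10, 9, 17, 20, 1]

Pointers start at i = 1, j = 6.
i stops at index 1 (arr[1]=21 > 16), j stops at index 6 (arr[6]=1 <= 16): swap arr[1] and arr[6], array becomes [16, 1, 10, 9, 17, 20, 21]
i ends at 4, j ends at 3: the pointers have crossed (j < i), so scanning stops.

Swap pivot arr[0] with arr[3] to place pivot at position 3: [9, 1, 10, 16, 17, 20, 21]
Pivot position: 3

After partitioning with pivot 16, the array becomes [9, 1, 10, 16, 17, 20, 21]. The pivot is placed at index 3. All elements to the left of the pivot are <= 16, and all elements to the right are > 16.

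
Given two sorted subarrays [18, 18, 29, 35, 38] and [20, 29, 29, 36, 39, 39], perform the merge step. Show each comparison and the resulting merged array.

Merging process:

Compare 18 vs 20: take 18 from left. Merged: [18]
Compare 18 vs 20: take 18 from left. Merged: [18, 18]
Compare 29 vs 20: take 20 from right. Merged: [18, 18, 20]
Compare 29 vs 29: take 29 from left. Merged: [18, 18, 20, 29]
Compare 35 vs 29: take 29 from right. Merged: [18, 18, 20, 29, 29]
Compare 35 vs 29: take 29 from right. Merged: [18, 18, 20, 29, 29, 29]
Compare 35 vs 36: take 35 from left. Merged: [18, 18, 20, 29, 29, 29, 35]
Compare 38 vs 36: take 36 from right. Merged: [18, 18, 20, 29, 29, 29, 35, 36]
Compare 38 vs 39: take 38 from left. Merged: [18, 18, 20, 29, 29, 29, 35, 36, 38]
Append remaining from right: [39, 39]. Merged: [18, 18, 20, 29, 29, 29, 35, 36, 38, 39, 39]

Final merged array: [18, 18, 20, 29, 29, 29, 35, 36, 38, 39, 39]
Total comparisons: 9

The merged array is [18, 18, 20, 29, 29, 29, 35, 36, 38, 39, 39], requiring 9 comparisons. The merge step runs in O(n) time where n is the total number of elements.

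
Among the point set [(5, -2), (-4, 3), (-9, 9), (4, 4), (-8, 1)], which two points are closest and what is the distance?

Computing all pairwise distances among 5 points:

d((5, -2), (-4, 3)) = 10.2956
d((5, -2), (-9, 9)) = 17.8045
d((5, -2), (4, 4)) = 6.0828
d((5, -2), (-8, 1)) = 13.3417
d((-4, 3), (-9, 9)) = 7.8102
d((-4, 3), (4, 4)) = 8.0623
d((-4, 3), (-8, 1)) = 4.4721 <-- minimum
d((-9, 9), (4, 4)) = 13.9284
d((-9, 9), (-8, 1)) = 8.0623
d((4, 4), (-8, 1)) = 12.3693

Closest pair: (-4, 3) and (-8, 1) with distance 4.4721

The closest pair is (-4, 3) and (-8, 1) with Euclidean distance 4.4721. For 5 points, brute-force pairwise comparison is shown above. For large n, the divide-and-conquer algorithm (sort by x, recurse on halves, check the dividing strip) achieves O(n log n).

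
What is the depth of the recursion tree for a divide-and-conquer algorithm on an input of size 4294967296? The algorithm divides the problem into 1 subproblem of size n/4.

For divide and conquer with division factor 4:

Problem sizes at each level:
Level 0: 4294967296
Level 1: 1073741824
Level 2: 268435456
Level 3: 67108864
Level 4: 16777216
Level 5: 4194304
Level 6: 1048576
Level 7: 262144
Level 8: 65536
Level 9: 16384
Level 10: 4096
Level 11: 1024
Level 12: 256
Level 13: 64
Level 14: 16
Level 15: 4
Level 16: 1

The root is level 0 and the size-1 base case is level 16 (the tree spans levels 0 through 16, i.e. 17 levels counting the root), so the depth is the number of divisions: log_4(4294967296) = 16

The recursion tree depth is log_4(4294967296) = 16. At each level, the problem size is divided by 4, so it takes 16 divisions to reduce to a base case of size 1. The algorithm makes 1 recursive call at each level.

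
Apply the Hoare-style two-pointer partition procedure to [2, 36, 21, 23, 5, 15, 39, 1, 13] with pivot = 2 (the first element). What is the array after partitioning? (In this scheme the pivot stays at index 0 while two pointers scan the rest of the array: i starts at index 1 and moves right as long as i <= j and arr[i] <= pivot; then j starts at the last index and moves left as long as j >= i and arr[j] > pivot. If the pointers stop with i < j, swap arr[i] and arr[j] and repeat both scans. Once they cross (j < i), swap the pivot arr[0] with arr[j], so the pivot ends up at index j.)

Hoare-style two-pointer partition with pivot = 2:

Initial array: [2, 36, 21, 23, 5, 15, 39, 1, 13]

Pointers start at i = 1, j = 8.
i stops at index 1 (arr[1]=36 > 2), j stops at index 7 (arr[7]=1 <= 2): swap arr[1] and arr[7], array becomes [2, 1, 21, 23, 5, 15, 39, 36, 13]
i ends at 2, j ends at 1: the pointers have crossed (j < i), so scanning stops.

Swap pivot arr[0] with arr[1] to place pivot at position 1: [1, 2, 21, 23, 5, 15, 39, 36, 13]
Pivot position: 1

After partitioning with pivot 2, the array becomes [1, 2, 21, 23, 5, 15, 39, 36, 13]. The pivot is placed at index 1. All elements to the left of the pivot are <= 2, and all elements to the right are > 2.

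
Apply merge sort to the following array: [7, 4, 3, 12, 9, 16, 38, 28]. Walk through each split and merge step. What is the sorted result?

Merge sort trace:

Split: [7, 4, 3, 12, 9, 16, 38, 28] -> [7, 4, 3, 12] and [9, 16, 38, 28]
  Split: [7, 4, 3, 12] -> [7, 4] and [3, 12]
    Split: [7, 4] -> [7] and [4]
    Merge: [7] + [4] -> [4, 7]
    Split: [3, 12] -> [3] and [12]
    Merge: [3] + [12] -> [3, 12]
  Merge: [4, 7] + [3, 12] -> [3, 4, 7, 12]
  Split: [9, 16, 38, 28] -> [9, 16] and [38, 28]
    Split: [9, 16] -> [9] and [16]
    Merge: [9] + [16] -> [9, 16]
    Split: [38, 28] -> [38] and [28]
    Merge: [38] + [28] -> [28, 38]
  Merge: [9, 16] + [28, 38] -> [9, 16, 28, 38]
Merge: [3, 4, 7, 12] + [9, 16, 28, 38] -> [3, 4, 7, 9, 12, 16, 28, 38]

Final sorted array: [3, 4, 7, 9, 12, 16, 28, 38]

The merge sort proceeds by recursively splitting the array and merging sorted halves.
After all merges, the sorted array is [3, 4, 7, 9, 12, 16, 28, 38].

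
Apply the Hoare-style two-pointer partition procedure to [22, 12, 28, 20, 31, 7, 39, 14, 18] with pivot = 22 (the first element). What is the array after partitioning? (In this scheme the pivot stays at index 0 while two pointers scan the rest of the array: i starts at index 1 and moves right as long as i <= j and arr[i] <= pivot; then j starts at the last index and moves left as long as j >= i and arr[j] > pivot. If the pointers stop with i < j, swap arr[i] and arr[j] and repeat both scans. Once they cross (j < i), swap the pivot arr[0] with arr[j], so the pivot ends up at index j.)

Hoare-style two-pointer partition with pivot = 22:

Initial array: [22, 12, 28, 20, 31, 7, 39, 14, 18]

Pointers start at i = 1, j = 8.
i stops at index 2 (arr[2]=28 > 22), j stops at index 8 (arr[8]=18 <= 22): swap arr[2] and arr[8], array becomes [22, 12, 18, 20, 31, 7, 39, 14, 28]
i stops at index 4 (arr[4]=31 > 22), j stops at index 7 (arr[7]=14 <= 22): swap arr[4] and arr[7], array becomes [22, 12, 18, 20, 14, 7, 39, 31, 28]
i ends at 6, j ends at 5: the pointers have crossed (j < i), so scanning stops.

Swap pivot arr[0] with arr[5] to place pivot at position 5: [7, 12, 18, 20, 14, 22, 39, 31, 28]
Pivot position: 5

After partitioning with pivot 22, the array becomes [7, 12, 18, 20, 14, 22, 39, 31, 28]. The pivot is placed at index 5. All elements to the left of the pivot are <= 22, and all elements to the right are > 22.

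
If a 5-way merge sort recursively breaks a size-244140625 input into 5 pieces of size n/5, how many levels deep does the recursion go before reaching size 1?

For divide and conquer with division factor 5:

Problem sizes at each level:
Level 0: 244140625
Level 1: 48828125
Level 2: 9765625
Level 3: 1953125
Level 4: 390625
Level 5: 78125
Level 6: 15625
Level 7: 3125
Level 8: 625
Level 9: 125
Level 10: 25
Level 11: 5
Level 12: 1

The root is level 0 and the size-1 base case is level 12 (the tree spans levels 0 through 12, i.e. 13 levels counting the root), so the depth is the number of divisions: log_5(244140625) = 12

The recursion tree depth is log_5(244140625) = 12. At each level, the problem size is divided by 5, so it takes 12 divisions to reduce to a base case of size 1. The algorithm makes 5 recursive calls at each level.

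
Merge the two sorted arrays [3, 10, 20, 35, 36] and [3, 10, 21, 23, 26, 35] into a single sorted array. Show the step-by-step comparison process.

Merging process:

Compare 3 vs 3: take 3 from left. Merged: [3]
Compare 10 vs 3: take 3 from right. Merged: [3, 3]
Compare 10 vs 10: take 10 from left. Merged: [3, 3, 10]
Compare 20 vs 10: take 10 from right. Merged: [3, 3, 10, 10]
Compare 20 vs 21: take 20 from left. Merged: [3, 3, 10, 10, 20]
Compare 35 vs 21: take 21 from right. Merged: [3, 3, 10, 10, 20, 21]
Compare 35 vs 23: take 23 from right. Merged: [3, 3, 10, 10, 20, 21, 23]
Compare 35 vs 26: take 26 from right. Merged: [3, 3, 10, 10, 20, 21, 23, 26]
Compare 35 vs 35: take 35 from left. Merged: [3, 3, 10, 10, 20, 21, 23, 26, 35]
Compare 36 vs 35: take 35 from right. Merged: [3, 3, 10, 10, 20, 21, 23, 26, 35, 35]
Append remaining from left: [36]. Merged: [3, 3, 10, 10, 20, 21, 23, 26, 35, 35, 36]

Final merged array: [3, 3, 10, 10, 20, 21, 23, 26, 35, 35, 36]
Total comparisons: 10

The merged array is [3, 3, 10, 10, 20, 21, 23, 26, 35, 35, 36], requiring 10 comparisons. The merge step runs in O(n) time where n is the total number of elements.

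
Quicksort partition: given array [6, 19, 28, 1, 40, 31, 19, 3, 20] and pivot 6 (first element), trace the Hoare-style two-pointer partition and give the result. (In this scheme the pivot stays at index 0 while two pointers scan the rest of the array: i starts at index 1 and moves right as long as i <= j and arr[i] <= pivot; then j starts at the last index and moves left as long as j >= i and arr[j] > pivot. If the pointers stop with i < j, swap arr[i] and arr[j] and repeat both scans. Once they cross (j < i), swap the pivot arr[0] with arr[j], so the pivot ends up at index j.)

Hoare-style two-pointer partition with pivot = 6:

Initial array: [6, 19, 28, 1, 40, 31, 19, 3, 20]

Pointers start at i = 1, j = 8.
i stops at index 1 (arr[1]=19 > 6), j stops at index 7 (arr[7]=3 <= 6): swap arr[1] and arr[7], array becomes [6, 3, 28, 1, 40, 31, 19, 19, 20]
i stops at index 2 (arr[2]=28 > 6), j stops at index 3 (arr[3]=1 <= 6): swap arr[2] and arr[3], array becomes [6, 3, 1, 28, 40, 31, 19, 19, 20]
i ends at 3, j ends at 2: the pointers have crossed (j < i), so scanning stops.

Swap pivot arr[0] with arr[2] to place pivot at position 2: [1, 3, 6, 28, 40, 31, 19, 19, 20]
Pivot position: 2

After partitioning with pivot 6, the array becomes [1, 3, 6, 28, 40, 31, 19, 19, 20]. The pivot is placed at index 2. All elements to the left of the pivot are <= 6, and all elements to the right are > 6.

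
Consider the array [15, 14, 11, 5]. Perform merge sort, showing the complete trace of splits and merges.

Merge sort trace:

Split: [15, 14, 11, 5] -> [15, 14] and [11, 5]
  Split: [15, 14] -> [15] and [14]
  Merge: [15] + [14] -> [14, 15]
  Split: [11, 5] -> [11] and [5]
  Merge: [11] + [5] -> [5, 11]
Merge: [14, 15] + [5, 11] -> [5, 11, 14, 15]

Final sorted array: [5, 11, 14, 15]

The merge sort proceeds by recursively splitting the array and merging sorted halves.
After all merges, the sorted array is [5, 11, 14, 15].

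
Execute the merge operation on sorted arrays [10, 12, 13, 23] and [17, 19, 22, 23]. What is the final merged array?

Merging process:

Compare 10 vs 17: take 10 from left. Merged: [10]
Compare 12 vs 17: take 12 from left. Merged: [10, 12]
Compare 13 vs 17: take 13 from left. Merged: [10, 12, 13]
Compare 23 vs 17: take 17 from right. Merged: [10, 12, 13, 17]
Compare 23 vs 19: take 19 from right. Merged: [10, 12, 13, 17, 19]
Compare 23 vs 22: take 22 from right. Merged: [10, 12, 13, 17, 19, 22]
Compare 23 vs 23: take 23 from left. Merged: [10, 12, 13, 17, 19, 22, 23]
Append remaining from right: [23]. Merged: [10, 12, 13, 17, 19, 22, 23, 23]

Final merged array: [10, 12, 13, 17, 19, 22, 23, 23]
Total comparisons: 7

The merged array is [10, 12, 13, 17, 19, 22, 23, 23], requiring 7 comparisons. The merge step runs in O(n) time where n is the total number of elements.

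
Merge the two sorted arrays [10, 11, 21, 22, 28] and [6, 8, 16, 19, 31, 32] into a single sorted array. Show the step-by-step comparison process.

Merging process:

Compare 10 vs 6: take 6 from right. Merged: [6]
Compare 10 vs 8: take 8 from right. Merged: [6, 8]
Compare 10 vs 16: take 10 from left. Merged: [6, 8, 10]
Compare 11 vs 16: take 11 from left. Merged: [6, 8, 10, 11]
Compare 21 vs 16: take 16 from right. Merged: [6, 8, 10, 11, 16]
Compare 21 vs 19: take 19 from right. Merged: [6, 8, 10, 11, 16, 19]
Compare 21 vs 31: take 21 from left. Merged: [6, 8, 10, 11, 16, 19, 21]
Compare 22 vs 31: take 22 from left. Merged: [6, 8, 10, 11, 16, 19, 21, 22]
Compare 28 vs 31: take 28 from left. Merged: [6, 8, 10, 11, 16, 19, 21, 22, 28]
Append remaining from right: [31, 32]. Merged: [6, 8, 10, 11, 16, 19, 21, 22, 28, 31, 32]

Final merged array: [6, 8, 10, 11, 16, 19, 21, 22, 28, 31, 32]
Total comparisons: 9

The merged array is [6, 8, 10, 11, 16, 19, 21, 22, 28, 31, 32], requiring 9 comparisons. The merge step runs in O(n) time where n is the total number of elements.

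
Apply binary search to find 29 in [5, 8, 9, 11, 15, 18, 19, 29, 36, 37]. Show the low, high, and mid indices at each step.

Binary search for 29 in [5, 8, 9, 11, 15, 18, 19, 29, 36, 37]:

lo=0, hi=9, mid=4, arr[mid]=15 -> 15 < 29, search right half
lo=5, hi=9, mid=7, arr[mid]=29 -> Found target at index 7!

Binary search finds 29 at index 7 after 2 comparisons. The search repeatedly halves the search space by comparing with the middle element.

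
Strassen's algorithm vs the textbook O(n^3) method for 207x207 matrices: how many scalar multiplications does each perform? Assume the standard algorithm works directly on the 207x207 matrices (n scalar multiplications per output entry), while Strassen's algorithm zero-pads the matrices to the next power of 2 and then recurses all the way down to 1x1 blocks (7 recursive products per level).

Matrix multiplication for 207x207 matrices:

Strassen's algorithm requires power-of-2 dimensions. Pad 207x207 to 256x256 (next power of 2).

Standard algorithm: 207^3 = 8869743 multiplications
Strassen's algorithm: 7^(log2(256)) = 7^8 = 5764801 multiplications
Savings: 8869743 - 5764801 = 3104942 multiplications

Standard: 8869743 multiplications (207^3). Strassen: 5764801 multiplications (7^8, after padding to 256x256). Strassen reduces 8 recursive multiplications to 7 at each level.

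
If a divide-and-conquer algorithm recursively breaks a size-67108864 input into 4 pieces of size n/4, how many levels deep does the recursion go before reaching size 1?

For divide and conquer with division factor 4:

Problem sizes at each level:
Level 0: 67108864
Level 1: 16777216
Level 2: 4194304
Level 3: 1048576
Level 4: 262144
Level 5: 65536
Level 6: 16384
Level 7: 4096
Level 8: 1024
Level 9: 256
Level 10: 64
Level 11: 16
Level 12: 4
Level 13: 1

The root is level 0 and the size-1 base case is level 13 (the tree spans levels 0 through 13, i.e. 14 levels counting the root), so the depth is the number of divisions: log_4(67108864) = 13

The recursion tree depth is log_4(67108864) = 13. At each level, the problem size is divided by 4, so it takes 13 divisions to reduce to a base case of size 1. The algorithm makes 4 recursive calls at each level.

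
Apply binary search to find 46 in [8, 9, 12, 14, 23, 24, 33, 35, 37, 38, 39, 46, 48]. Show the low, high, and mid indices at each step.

Binary search for 46 in [8, 9, 12, 14, 23, 24, 33, 35, 37, 38, 39, 46, 48]:

lo=0, hi=12, mid=6, arr[mid]=33 -> 33 < 46, search right half
lo=7, hi=12, mid=9, arr[mid]=38 -> 38 < 46, search right half
lo=10, hi=12, mid=11, arr[mid]=46 -> Found target at index 11!

Binary search finds 46 at index 11 after 3 comparisons. The search repeatedly halves the search space by comparing with the middle element.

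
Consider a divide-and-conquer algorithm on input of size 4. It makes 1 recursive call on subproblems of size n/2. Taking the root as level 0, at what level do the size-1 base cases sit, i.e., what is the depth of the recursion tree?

For divide and conquer with division factor 2:

Problem sizes at each level:
Level 0: 4
Level 1: 2
Level 2: 1

The root is level 0 and the size-1 base case is level 2 (the tree spans levels 0 through 2, i.e. 3 levels counting the root), so the depth is the number of divisions: log_2(4) = 2

The recursion tree depth is log_2(4) = 2. At each level, the problem size is divided by 2, so it takes 2 divisions to reduce to a base case of size 1. The algorithm makes 1 recursive call at each level.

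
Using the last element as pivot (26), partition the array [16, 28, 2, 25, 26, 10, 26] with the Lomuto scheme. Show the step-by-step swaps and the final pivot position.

Lomuto partition with pivot = 26:

Initial array: [16, 28, 2, 25, 26, 10, 26]

arr[0]=16 <= 26: swap with position 0, array becomes [16, 28, 2, 25, 26, 10, 26]
arr[1]=28 > 26: no swap
arr[2]=2 <= 26: swap with position 1, array becomes [16, 2, 28, 25, 26, 10, 26]
arr[3]=25 <= 26: swap with position 2, array becomes [16, 2, 25, 28, 26, 10, 26]
arr[4]=26 <= 26: swap with position 3, array becomes [16, 2, 25, 26, 28, 10, 26]
arr[5]=10 <= 26: swap with position 4, array becomes [16, 2, 25, 26, 10, 28, 26]

Place pivot at position 5: [16, 2, 25, 26, 10, 26, 28]
Pivot position: 5

After partitioning with pivot 26, the array becomes [16, 2, 25, 26, 10, 26, 28]. The pivot is placed at index 5. All elements to the left of the pivot are <= 26, and all elements to the right are > 26.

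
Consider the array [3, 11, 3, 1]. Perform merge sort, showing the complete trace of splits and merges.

Merge sort trace:

Split: [3, 11, 3, 1] -> [3, 11] and [3, 1]
  Split: [3, 11] -> [3] and [11]
  Merge: [3] + [11] -> [3, 11]
  Split: [3, 1] -> [3] and [1]
  Merge: [3] + [1] -> [1, 3]
Merge: [3, 11] + [1, 3] -> [1, 3, 3, 11]

Final sorted array: [1, 3, 3, 11]

The merge sort proceeds by recursively splitting the array and merging sorted halves.
After all merges, the sorted array is [1, 3, 3, 11].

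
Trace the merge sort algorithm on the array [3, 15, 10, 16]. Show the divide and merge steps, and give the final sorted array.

Merge sort trace:

Split: [3, 15, 10, 16] -> [3, 15] and [10, 16]
  Split: [3, 15] -> [3] and [15]
  Merge: [3] + [15] -> [3, 15]
  Split: [10, 16] -> [10] and [16]
  Merge: [10] + [16] -> [10, 16]
Merge: [3, 15] + [10, 16] -> [3, 10, 15, 16]

Final sorted array: [3, 10, 15, 16]

The merge sort proceeds by recursively splitting the array and merging sorted halves.
After all merges, the sorted array is [3, 10, 15, 16].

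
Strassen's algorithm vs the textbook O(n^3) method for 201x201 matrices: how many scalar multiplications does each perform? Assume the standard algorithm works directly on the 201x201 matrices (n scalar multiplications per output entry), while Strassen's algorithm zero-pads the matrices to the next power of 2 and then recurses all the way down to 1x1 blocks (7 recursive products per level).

Matrix multiplication for 201x201 matrices:

Strassen's algorithm requires power-of-2 dimensions. Pad 201x201 to 256x256 (next power of 2).

Standard algorithm: 201^3 = 8120601 multiplications
Strassen's algorithm: 7^(log2(256)) = 7^8 = 5764801 multiplications
Savings: 8120601 - 5764801 = 2355800 multiplications

Standard: 8120601 multiplications (201^3). Strassen: 5764801 multiplications (7^8, after padding to 256x256). Strassen reduces 8 recursive multiplications to 7 at each level.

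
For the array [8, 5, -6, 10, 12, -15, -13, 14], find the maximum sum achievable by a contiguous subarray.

Using Kadane's algorithm on [8, 5, -6, 10, 12, -15, -13, 14]:

Scanning through the array:
Position 1 (value 5): max_ending_here = 13, max_so_far = 13
Position 2 (value -6): max_ending_here = 7, max_so_far = 13
Position 3 (value 10): max_ending_here = 17, max_so_far = 17
Position 4 (value 12): max_ending_here = 29, max_so_far = 29
Position 5 (value -15): max_ending_here = 14, max_so_far = 29
Position 6 (value -13): max_ending_here = 1, max_so_far = 29
Position 7 (value 14): max_ending_here = 15, max_so_far = 29

Maximum subarray: [8, 5, -6, 10, 12]
Maximum sum: 29

The maximum subarray is [8, 5, -6, 10, 12] with sum 29. This subarray runs from index 0 to index 4.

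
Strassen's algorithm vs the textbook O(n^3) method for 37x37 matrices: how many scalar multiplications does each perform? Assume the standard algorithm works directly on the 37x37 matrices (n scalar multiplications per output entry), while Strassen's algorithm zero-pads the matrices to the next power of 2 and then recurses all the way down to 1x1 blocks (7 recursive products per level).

Matrix multiplication for 37x37 matrices:

Strassen's algorithm requires power-of-2 dimensions. Pad 37x37 to 64x64 (next power of 2).

Standard algorithm: 37^3 = 50653 multiplications
Strassen's algorithm: 7^(log2(64)) = 7^6 = 117649 multiplications
Difference: 50653 - 117649 = -66996 (Strassen uses MORE here due to padding overhead — for small or just-over-power-of-2 n, padding can outweigh the per-level savings)

Standard: 50653 multiplications (37^3). Strassen: 117649 multiplications (7^6, after padding to 64x64). Strassen reduces 8 recursive multiplications to 7 at each level.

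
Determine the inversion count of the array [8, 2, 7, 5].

Finding inversions in [8, 2, 7, 5]:

(0, 1): arr[0]=8 > arr[1]=2
(0, 2): arr[0]=8 > arr[2]=7
(0, 3): arr[0]=8 > arr[3]=5
(2, 3): arr[2]=7 > arr[3]=5

Total inversions: 4

The array has 4 inversion(s): (0,1), (0,2), (0,3), (2,3). Each pair (i,j) satisfies i < j and arr[i] > arr[j].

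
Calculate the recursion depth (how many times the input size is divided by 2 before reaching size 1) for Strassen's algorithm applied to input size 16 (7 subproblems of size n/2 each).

For divide and conquer with division factor 2:

Problem sizes at each level:
Level 0: 16
Level 1: 8
Level 2: 4
Level 3: 2
Level 4: 1

The root is level 0 and the size-1 base case is level 4 (the tree spans levels 0 through 4, i.e. 5 levels counting the root), so the depth is the number of divisions: log_2(16) = 4

The recursion tree depth is log_2(16) = 4. At each level, the problem size is divided by 2, so it takes 4 divisions to reduce to a base case of size 1. The algorithm makes 7 recursive calls at each level.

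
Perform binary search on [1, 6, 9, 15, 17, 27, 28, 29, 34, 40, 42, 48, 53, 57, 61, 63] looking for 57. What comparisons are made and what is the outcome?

Binary search for 57 in [1, 6, 9, 15, 17, 27, 28, 29, 34, 40, 42, 48, 53, 57, 61, 63]:

lo=0, hi=15, mid=7, arr[mid]=29 -> 29 < 57, search right half
lo=8, hi=15, mid=11, arr[mid]=48 -> 48 < 57, search right half
lo=12, hi=15, mid=13, arr[mid]=57 -> Found target at index 13!

Binary search finds 57 at index 13 after 3 comparisons. The search repeatedly halves the search space by comparing with the middle element.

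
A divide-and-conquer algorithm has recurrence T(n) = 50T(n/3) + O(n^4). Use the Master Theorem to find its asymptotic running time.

Master Theorem for T(n) = 50T(n/3) + O(n^4):

a = 50, b = 3, c = 4
log_b(a) = log_3(50) = 3.5609

Case 3: c = 4 > log_3(50) = 3.5609
T(n) = O(n^4) = O(n^4)

For T(n) = 50T(n/3) + O(n^4): log_3(50) = 3.5609. This is Case 3 of the Master Theorem (c > log_b(a), work dominated by root), giving O(n^4).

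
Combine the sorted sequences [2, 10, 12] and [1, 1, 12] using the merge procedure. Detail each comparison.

Merging process:

Compare 2 vs 1: take 1 from right. Merged: [1]
Compare 2 vs 1: take 1 from right. Merged: [1, 1]
Compare 2 vs 12: take 2 from left. Merged: [1, 1, 2]
Compare 10 vs 12: take 10 from left. Merged: [1, 1, 2, 10]
Compare 12 vs 12: take 12 from left. Merged: [1, 1, 2, 10, 12]
Append remaining from right: [12]. Merged: [1, 1, 2, 10, 12, 12]

Final merged array: [1, 1, 2, 10, 12, 12]
Total comparisons: 5

The merged array is [1, 1, 2, 10, 12, 12], requiring 5 comparisons. The merge step runs in O(n) time where n is the total number of elements.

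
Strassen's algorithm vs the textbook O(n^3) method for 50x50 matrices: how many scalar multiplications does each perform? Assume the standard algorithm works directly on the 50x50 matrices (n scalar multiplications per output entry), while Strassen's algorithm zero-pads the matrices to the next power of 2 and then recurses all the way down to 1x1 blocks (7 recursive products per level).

Matrix multiplication for 50x50 matrices:

Strassen's algorithm requires power-of-2 dimensions. Pad 50x50 to 64x64 (next power of 2).

Standard algorithm: 50^3 = 125000 multiplications
Strassen's algorithm: 7^(log2(64)) = 7^6 = 117649 multiplications
Savings: 125000 - 117649 = 7351 multiplications

Standard: 125000 multiplications (50^3). Strassen: 117649 multiplications (7^6, after padding to 64x64). Strassen reduces 8 recursive multiplications to 7 at each level.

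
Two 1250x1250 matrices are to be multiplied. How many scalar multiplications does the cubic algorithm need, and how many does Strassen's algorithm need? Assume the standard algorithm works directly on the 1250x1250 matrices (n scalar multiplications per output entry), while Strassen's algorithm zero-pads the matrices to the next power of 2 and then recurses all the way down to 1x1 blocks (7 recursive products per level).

Matrix multiplication for 1250x1250 matrices:

Strassen's algorithm requires power-of-2 dimensions. Pad 1250x1250 to 2048x2048 (next power of 2).

Standard algorithm: 1250^3 = 1953125000 multiplications
Strassen's algorithm: 7^(log2(2048)) = 7^11 = 1977326743 multiplications
Difference: 1953125000 - 1977326743 = -24201743 (Strassen uses MORE here due to padding overhead — for small or just-over-power-of-2 n, padding can outweigh the per-level savings)

Standard: 1953125000 multiplications (1250^3). Strassen: 1977326743 multiplications (7^11, after padding to 2048x2048). Strassen reduces 8 recursive multiplications to 7 at each level.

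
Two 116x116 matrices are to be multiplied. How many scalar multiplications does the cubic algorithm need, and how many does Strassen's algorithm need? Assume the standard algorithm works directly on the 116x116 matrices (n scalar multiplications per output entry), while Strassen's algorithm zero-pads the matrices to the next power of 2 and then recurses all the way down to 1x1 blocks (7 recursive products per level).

Matrix multiplication for 116x116 matrices:

Strassen's algorithm requires power-of-2 dimensions. Pad 116x116 to 128x128 (next power of 2).

Standard algorithm: 116^3 = 1560896 multiplications
Strassen's algorithm: 7^(log2(128)) = 7^7 = 823543 multiplications
Savings: 1560896 - 823543 = 737353 multiplications

Standard: 1560896 multiplications (116^3). Strassen: 823543 multiplications (7^7, after padding to 128x128). Strassen reduces 8 recursive multiplications to 7 at each level.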